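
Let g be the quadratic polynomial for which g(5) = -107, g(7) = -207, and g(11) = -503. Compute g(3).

-39

Using the Lagrange interpolation formula with nodes 5, 7, 11:
  L_0(s) = (s - 7)(s - 11) / 12
  L_1(s) = (s - 5)(s - 11) / -8
  L_2(s) = (s - 5)(s - 7) / 24
Then g(s) = -107·L_0(s) - 207·L_1(s) - 503·L_2(s).
Expanding and collecting terms gives g(s) = -4s² - 2s + 3.
Evaluating at s = 3: g(3) = -39.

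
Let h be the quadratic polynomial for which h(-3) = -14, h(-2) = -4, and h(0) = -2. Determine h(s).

h(s) = -3s^2 - 5s - 2

Using the Lagrange interpolation formula with nodes -3, -2, 0:
  L_0(s) = (s + 2)s / 3
  L_1(s) = (s + 3)s / -2
  L_2(s) = (s + 3)(s + 2) / 6
Then h(s) = -14·L_0(s) - 4·L_1(s) - 2·L_2(s).
Expanding and collecting terms gives h(s) = -3s^2 - 5s - 2.
Check: h(-3) = -14. ✓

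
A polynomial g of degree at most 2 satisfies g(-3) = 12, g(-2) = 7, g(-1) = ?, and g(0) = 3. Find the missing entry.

4

The 3 known points determine the degree-2 polynomial uniquely.
Write g(x) = ax^2 + bx + c. Substituting each data point gives a linear system:
  9a - 3b + c = 12
  4a - 2b + c = 7
  c = 3
Solving the system yields a = 1, b = 0, c = 3.
So g(x) = x² + 3.
Then g(-1) = 4.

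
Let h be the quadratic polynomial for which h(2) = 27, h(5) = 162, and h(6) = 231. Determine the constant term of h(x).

-3

Write h(x) = ax^2 + bx + c. Substituting each data point gives a linear system:
  4a + 2b + c = 27
  25a + 5b + c = 162
  36a + 6b + c = 231
Solving the system yields a = 6, b = 3, c = -3.
So h(x) = 6x^2 + 3x - 3.
The constant term is -3.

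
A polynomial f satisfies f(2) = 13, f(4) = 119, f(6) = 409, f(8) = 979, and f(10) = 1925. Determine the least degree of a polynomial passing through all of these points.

3

Forward differences of the values at x = 2, 4, 6, 8, 10:
  f  : 13  119  409  979  1925
  Δ  : 106  290  570  946
  Δ^2: 184  280  376
  Δ^3: 96  96
  Δ^4: 0
The third differences are constant (96) and nonzero, while all higher differences vanish, so the minimal degree is 3.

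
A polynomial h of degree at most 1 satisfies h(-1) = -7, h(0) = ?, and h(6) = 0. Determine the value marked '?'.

-6

The 2 known points determine the degree-1 polynomial uniquely.
Write h(u) = au + b. Substituting each data point gives a linear system:
  -a + b = -7
  6a + b = 0
Solving the system yields a = 1, b = -6.
So h(u) = u - 6.
Then h(0) = -6.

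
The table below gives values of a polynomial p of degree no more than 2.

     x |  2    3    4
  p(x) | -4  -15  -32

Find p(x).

Using the Lagrange interpolation formula with nodes 2, 3, 4:
  L_0(x) = (x - 3)(x - 4) / 2
  L_1(x) = (x - 2)(x - 4) / -1
  L_2(x) = (x - 2)(x - 3) / 2
Then p(x) = -4·L_0(x) - 15·L_1(x) - 32·L_2(x).
Expanding and collecting terms gives p(x) = -3x^2 + 4x.
Check: p(3) = -15. ✓

p(x) = -3x^2 + 4x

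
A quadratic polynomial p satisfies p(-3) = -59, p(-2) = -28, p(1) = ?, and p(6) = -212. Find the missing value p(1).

-7

The 3 known points determine the degree-2 polynomial uniquely.
Write p(u) = au^2 + bu + c. Substituting each data point gives a linear system:
  9a - 3b + c = -59
  4a - 2b + c = -28
  36a + 6b + c = -212
Solving the system yields a = -6, b = 1, c = -2.
So p(u) = -6u^2 + u - 2.
Then p(1) = -7.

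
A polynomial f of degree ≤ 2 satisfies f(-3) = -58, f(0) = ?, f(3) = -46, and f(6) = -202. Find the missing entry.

2

On equispaced nodes a degree-2 polynomial has vanishing third forward difference, so
  - f(-3) + 3·f(0) - 3·f(3) + f(6) = 0.
Substituting the known values and solving for f(0):
  3·f(0) = 6
  f(0) = 2.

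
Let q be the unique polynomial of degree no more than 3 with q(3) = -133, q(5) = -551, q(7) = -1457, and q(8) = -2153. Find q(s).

Write q(s) = as^3 + bs^2 + cs + d. Substituting each data point gives a linear system:
  27a + 9b + 3c + d = -133
  125a + 25b + 5c + d = -551
  343a + 49b + 7c + d = -1457
  512a + 64b + 8c + d = -2153
Solving the system yields a = -4, b = -1, c = -5, d = -1.
So q(s) = -4s³ - s² - 5s - 1.
Check: q(7) = -1457. ✓

q(s) = -4s^3 - s^2 - 5s - 1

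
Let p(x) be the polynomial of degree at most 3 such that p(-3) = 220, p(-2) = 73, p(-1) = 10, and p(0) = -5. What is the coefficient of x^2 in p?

Write p(x) = ax^3 + bx^2 + cx + d. Substituting each data point gives a linear system:
  -27a + 9b - 3c + d = 220
  -8a + 4b - 2c + d = 73
  -a + b - c + d = 10
  d = -5
Solving the system yields a = -6, b = 6, c = -3, d = -5.
So p(x) = -6x^3 + 6x^2 - 3x - 5.
The coefficient of x^2 is 6.

6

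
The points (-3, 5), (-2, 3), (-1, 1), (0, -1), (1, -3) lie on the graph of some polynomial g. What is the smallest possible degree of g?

Forward differences of the values at s = -3, -2, -1, 0, 1:
  g  : 5  3  1  -1  -3
  Δ  : -2  -2  -2  -2
  Δ^2: 0  0  0
  Δ^3: 0  0
  Δ^4: 0
The first differences are constant (-2) and nonzero, while all higher differences vanish, so the minimal degree is 1.

1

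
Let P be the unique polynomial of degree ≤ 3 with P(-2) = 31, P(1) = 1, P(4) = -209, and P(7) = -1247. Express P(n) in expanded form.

P(n) = -4n^3 + 2n^2 + 4n - 1

Write P(n) = an^3 + bn^2 + cn + d. Substituting each data point gives a linear system:
  -8a + 4b - 2c + d = 31
  a + b + c + d = 1
  64a + 16b + 4c + d = -209
  343a + 49b + 7c + d = -1247
Solving the system yields a = -4, b = 2, c = 4, d = -1.
So P(n) = -4n³ + 2n² + 4n - 1.
Check: P(7) = -1247. ✓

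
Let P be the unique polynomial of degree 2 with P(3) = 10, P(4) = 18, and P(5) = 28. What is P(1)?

0

Write P(s) = as^2 + bs + c. Substituting each data point gives a linear system:
  9a + 3b + c = 10
  16a + 4b + c = 18
  25a + 5b + c = 28
Solving the system yields a = 1, b = 1, c = -2.
So P(s) = s^2 + s - 2.
Then P(1) = 0.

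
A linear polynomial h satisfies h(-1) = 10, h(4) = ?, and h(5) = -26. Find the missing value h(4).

-20

The 2 known points determine the degree-1 polynomial uniquely.
Write h(n) = an + b. Substituting each data point gives a linear system:
  -a + b = 10
  5a + b = -26
Solving the system yields a = -6, b = 4.
So h(n) = -6n + 4.
Then h(4) = -20.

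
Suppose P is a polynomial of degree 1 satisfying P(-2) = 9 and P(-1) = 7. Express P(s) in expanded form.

Write P(s) = as + b. Substituting each data point gives a linear system:
  -2a + b = 9
  -a + b = 7
Solving the system yields a = -2, b = 5.
So P(s) = -2s + 5.
Check: P(-1) = 7. ✓

P(s) = -2s + 5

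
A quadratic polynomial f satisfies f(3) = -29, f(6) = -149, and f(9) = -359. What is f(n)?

Write f(n) = an^2 + bn + c. Substituting each data point gives a linear system:
  9a + 3b + c = -29
  36a + 6b + c = -149
  81a + 9b + c = -359
Solving the system yields a = -5, b = 5, c = 1.
So f(n) = -5n^2 + 5n + 1.
Check: f(6) = -149. ✓

f(n) = -5n^2 + 5n + 1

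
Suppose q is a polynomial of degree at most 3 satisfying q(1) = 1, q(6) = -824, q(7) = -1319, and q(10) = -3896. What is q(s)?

q(s) = -4s^3 + s^2 + 4

Using the Lagrange interpolation formula with nodes 1, 6, 7, 10:
  L_0(s) = (s - 6)(s - 7)(s - 10) / -270
  L_1(s) = (s - 1)(s - 7)(s - 10) / 20
  L_2(s) = (s - 1)(s - 6)(s - 10) / -18
  L_3(s) = (s - 1)(s - 6)(s - 7) / 108
Then q(s) = 1·L_0(s) - 824·L_1(s) - 1319·L_2(s) - 3896·L_3(s).
Expanding and collecting terms gives q(s) = -4s^3 + s^2 + 4.
Check: q(7) = -1319. ✓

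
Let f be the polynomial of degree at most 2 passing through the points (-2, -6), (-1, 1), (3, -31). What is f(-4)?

Write f(u) = au^2 + bu + c. Substituting each data point gives a linear system:
  4a - 2b + c = -6
  a - b + c = 1
  9a + 3b + c = -31
Solving the system yields a = -3, b = -2, c = 2.
So f(u) = -3u^2 - 2u + 2.
Then f(-4) = -38.

-38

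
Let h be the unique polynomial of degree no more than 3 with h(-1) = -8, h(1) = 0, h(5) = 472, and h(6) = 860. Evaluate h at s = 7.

Using the Lagrange interpolation formula with nodes -1, 1, 5, 6:
  L_0(s) = (s - 1)(s - 5)(s - 6) / -84
  L_1(s) = (s + 1)(s - 5)(s - 6) / 40
  L_2(s) = (s + 1)(s - 1)(s - 6) / -24
  L_3(s) = (s + 1)(s - 1)(s - 5) / 35
Then h(s) = -8·L_0(s) + 0·L_1(s) + 472·L_2(s) + 860·L_3(s).
Expanding and collecting terms gives h(s) = 5s^3 - 6s^2 - s + 2.
Evaluating at s = 7: h(7) = 1416.

1416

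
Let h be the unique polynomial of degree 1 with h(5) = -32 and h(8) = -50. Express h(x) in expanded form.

h(x) = -6x - 2

Write h(x) = ax + b. Substituting each data point gives a linear system:
  5a + b = -32
  8a + b = -50
Solving the system yields a = -6, b = -2.
So h(x) = -6x - 2.
Check: h(8) = -50. ✓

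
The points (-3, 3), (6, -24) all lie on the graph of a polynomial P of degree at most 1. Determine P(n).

Write P(n) = an + b. Substituting each data point gives a linear system:
  -3a + b = 3
  6a + b = -24
Solving the system yields a = -3, b = -6.
So P(n) = -3n - 6.
Check: P(6) = -24. ✓

P(n) = -3n - 6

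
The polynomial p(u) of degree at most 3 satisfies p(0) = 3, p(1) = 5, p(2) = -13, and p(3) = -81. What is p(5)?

Write p(u) = au^3 + bu^2 + cu + d. Substituting each data point gives a linear system:
  d = 3
  a + b + c + d = 5
  8a + 4b + 2c + d = -13
  27a + 9b + 3c + d = -81
Solving the system yields a = -5, b = 5, c = 2, d = 3.
So p(u) = -5u^3 + 5u^2 + 2u + 3.
Then p(5) = -487.

-487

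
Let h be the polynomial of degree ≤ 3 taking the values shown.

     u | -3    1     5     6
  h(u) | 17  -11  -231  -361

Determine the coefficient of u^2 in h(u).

Write h(u) = au^3 + bu^2 + cu + d. Substituting each data point gives a linear system:
  -27a + 9b - 3c + d = 17
  a + b + c + d = -11
  125a + 25b + 5c + d = -231
  216a + 36b + 6c + d = -361
Solving the system yields a = -1, b = -3, c = -6, d = -1.
So h(u) = -u³ - 3u² - 6u - 1.
The coefficient of u^2 is -3.

-3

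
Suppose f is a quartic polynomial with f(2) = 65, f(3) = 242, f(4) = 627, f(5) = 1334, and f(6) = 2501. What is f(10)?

15369

Using the Lagrange interpolation formula with nodes 2, 3, 4, 5, 6:
  L_0(t) = (t - 3)(t - 4)(t - 5)(t - 6) / 24
  L_1(t) = (t - 2)(t - 4)(t - 5)(t - 6) / -6
  L_2(t) = (t - 2)(t - 3)(t - 5)(t - 6) / 4
  L_3(t) = (t - 2)(t - 3)(t - 4)(t - 6) / -6
  L_4(t) = (t - 2)(t - 3)(t - 4)(t - 5) / 24
Then f(t) = 65·L_0(t) + 242·L_1(t) + 627·L_2(t) + 1334·L_3(t) + 2501·L_4(t).
Expanding and collecting terms gives f(t) = t^4 + 5t^3 + 4t^2 - 3t - 1.
Evaluating at t = 10: f(10) = 15369.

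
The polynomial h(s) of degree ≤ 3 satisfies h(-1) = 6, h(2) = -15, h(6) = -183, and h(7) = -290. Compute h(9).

-624

Write h(s) = as^3 + bs^2 + cs + d. Substituting each data point gives a linear system:
  -a + b - c + d = 6
  8a + 4b + 2c + d = -15
  216a + 36b + 6c + d = -183
  343a + 49b + 7c + d = -290
Solving the system yields a = -1, b = 2, c = -6, d = -3.
So h(s) = -s³ + 2s² - 6s - 3.
Then h(9) = -624.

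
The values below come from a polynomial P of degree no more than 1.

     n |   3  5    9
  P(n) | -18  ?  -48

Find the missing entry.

-28

The 2 known points determine the degree-1 polynomial uniquely.
Write P(n) = an + b. Substituting each data point gives a linear system:
  3a + b = -18
  9a + b = -48
Solving the system yields a = -5, b = -3.
So P(n) = -5n - 3.
Then P(5) = -28.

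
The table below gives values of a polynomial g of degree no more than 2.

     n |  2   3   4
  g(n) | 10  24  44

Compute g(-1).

4

Forward differences of the values at n = 2, 3, 4:
  g  : 10  24  44
  Δ  : 14  20
  Δ^2: 6
The second differences are constant, confirming degree 2.
Interpolating (Newton forward form) and evaluating at n = -1 gives g(-1) = 4.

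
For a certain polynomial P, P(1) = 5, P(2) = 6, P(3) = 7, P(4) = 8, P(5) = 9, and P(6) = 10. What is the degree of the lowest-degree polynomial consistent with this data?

1

Forward differences of the values at n = 1, 2, 3, 4, 5, 6:
  P  : 5  6  7  8  9  10
  Δ  : 1  1  1  1  1
  Δ^2: 0  0  0  0
  Δ^3: 0  0  0
  Δ^4: 0  0
  Δ^5: 0
The first differences are constant (1) and nonzero, while all higher differences vanish, so the minimal degree is 1.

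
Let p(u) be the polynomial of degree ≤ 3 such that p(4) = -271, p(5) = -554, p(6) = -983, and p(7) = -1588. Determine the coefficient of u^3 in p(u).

Write p(u) = au^3 + bu^2 + cu + d. Substituting each data point gives a linear system:
  64a + 16b + 4c + d = -271
  125a + 25b + 5c + d = -554
  216a + 36b + 6c + d = -983
  343a + 49b + 7c + d = -1588
Solving the system yields a = -5, b = 2, c = 4, d = 1.
So p(u) = -5u^3 + 2u^2 + 4u + 1.
The leading coefficient is -5.

-5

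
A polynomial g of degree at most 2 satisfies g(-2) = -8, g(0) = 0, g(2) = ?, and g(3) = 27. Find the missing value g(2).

16

The 3 known points determine the degree-2 polynomial uniquely.
Write g(u) = au^2 + bu + c. Substituting each data point gives a linear system:
  4a - 2b + c = -8
  c = 0
  9a + 3b + c = 27
Solving the system yields a = 1, b = 6, c = 0.
So g(u) = u^2 + 6u.
Then g(2) = 16.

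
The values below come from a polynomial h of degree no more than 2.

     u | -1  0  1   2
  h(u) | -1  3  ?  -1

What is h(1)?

On equispaced nodes a degree-2 polynomial has vanishing third forward difference, so
  - h(-1) + 3·h(0) - 3·h(1) + h(2) = 0.
Substituting the known values and solving for h(1):
  -3·h(1) = -9
  h(1) = 3.

3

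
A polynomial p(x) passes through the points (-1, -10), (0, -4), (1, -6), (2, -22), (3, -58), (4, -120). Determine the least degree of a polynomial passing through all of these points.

3

Forward differences of the values at x = -1, 0, 1, 2, 3, 4:
  p  : -10  -4  -6  -22  -58  -120
  Δ  : 6  -2  -16  -36  -62
  Δ^2: -8  -14  -20  -26
  Δ^3: -6  -6  -6
  Δ^4: 0  0
  Δ^5: 0
The third differences are constant (-6) and nonzero, while all higher differences vanish, so the minimal degree is 3.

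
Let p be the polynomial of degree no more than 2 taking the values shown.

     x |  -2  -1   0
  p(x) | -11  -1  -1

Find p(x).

Using the Lagrange interpolation formula with nodes -2, -1, 0:
  L_0(x) = (x + 1)x / 2
  L_1(x) = (x + 2)x / -1
  L_2(x) = (x + 2)(x + 1) / 2
Then p(x) = -11·L_0(x) - 1·L_1(x) - 1·L_2(x).
Expanding and collecting terms gives p(x) = -5x^2 - 5x - 1.
Check: p(-2) = -11. ✓

p(x) = -5x^2 - 5x - 1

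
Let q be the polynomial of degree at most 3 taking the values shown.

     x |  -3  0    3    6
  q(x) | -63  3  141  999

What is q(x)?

q(x) = 4x^3 + 4x^2 - 2x + 3

Using the Lagrange interpolation formula with nodes -3, 0, 3, 6:
  L_0(x) = x(x - 3)(x - 6) / -162
  L_1(x) = (x + 3)(x - 3)(x - 6) / 54
  L_2(x) = (x + 3)x(x - 6) / -54
  L_3(x) = (x + 3)x(x - 3) / 162
Then q(x) = -63·L_0(x) + 3·L_1(x) + 141·L_2(x) + 999·L_3(x).
Expanding and collecting terms gives q(x) = 4x³ + 4x² - 2x + 3.
Check: q(0) = 3. ✓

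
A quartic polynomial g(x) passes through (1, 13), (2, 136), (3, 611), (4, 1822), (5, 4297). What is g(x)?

Write g(x) = ax^4 + bx^3 + cx^2 + dx + e. Substituting each data point gives a linear system:
  a + b + c + d + e = 13
  16a + 8b + 4c + 2d + e = 136
  81a + 27b + 9c + 3d + e = 611
  256a + 64b + 16c + 4d + e = 1822
  625a + 125b + 25c + 5d + e = 4297
Solving the system yields a = 6, b = 4, c = 2, d = -1, e = 2.
So g(x) = 6x⁴ + 4x³ + 2x² - x + 2.
Check: g(1) = 13. ✓

g(x) = 6x^4 + 4x^3 + 2x^2 - x + 2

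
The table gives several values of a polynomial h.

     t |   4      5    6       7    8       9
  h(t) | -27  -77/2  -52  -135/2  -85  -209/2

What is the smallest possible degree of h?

Forward differences of the values at t = 4, 5, 6, 7, 8, 9:
  h  : -27  -77/2  -52  -135/2  -85  -209/2
  Δ  : -23/2  -27/2  -31/2  -35/2  -39/2
  Δ^2: -2  -2  -2  -2
  Δ^3: 0  0  0
  Δ^4: 0  0
  Δ^5: 0
The second differences are constant (-2) and nonzero, while all higher differences vanish, so the minimal degree is 2.

2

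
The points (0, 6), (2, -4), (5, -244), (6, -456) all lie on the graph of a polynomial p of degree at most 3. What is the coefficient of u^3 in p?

Write p(u) = au^3 + bu^2 + cu + d. Substituting each data point gives a linear system:
  d = 6
  8a + 4b + 2c + d = -4
  125a + 25b + 5c + d = -244
  216a + 36b + 6c + d = -456
Solving the system yields a = -3, b = 6, c = -5, d = 6.
So p(u) = -3u³ + 6u² - 5u + 6.
The leading coefficient is -3.

-3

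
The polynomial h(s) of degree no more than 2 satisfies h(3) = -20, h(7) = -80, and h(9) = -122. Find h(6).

Using the Lagrange interpolation formula with nodes 3, 7, 9:
  L_0(s) = (s - 7)(s - 9) / 24
  L_1(s) = (s - 3)(s - 9) / -8
  L_2(s) = (s - 3)(s - 7) / 12
Then h(s) = -20·L_0(s) - 80·L_1(s) - 122·L_2(s).
Expanding and collecting terms gives h(s) = -s² - 5s + 4.
Evaluating at s = 6: h(6) = -62.

-62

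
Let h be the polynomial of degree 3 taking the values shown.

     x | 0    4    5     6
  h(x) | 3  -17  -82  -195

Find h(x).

h(x) = -2x^3 + 6x^2 + 3x + 3

Write h(x) = ax^3 + bx^2 + cx + d. Substituting each data point gives a linear system:
  d = 3
  64a + 16b + 4c + d = -17
  125a + 25b + 5c + d = -82
  216a + 36b + 6c + d = -195
Solving the system yields a = -2, b = 6, c = 3, d = 3.
So h(x) = -2x³ + 6x² + 3x + 3.
Check: h(4) = -17. ✓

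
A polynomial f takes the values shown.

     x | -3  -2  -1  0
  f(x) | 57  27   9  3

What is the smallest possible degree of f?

2

Forward differences of the values at x = -3, -2, -1, 0:
  f  : 57  27  9  3
  Δ  : -30  -18  -6
  Δ^2: 12  12
  Δ^3: 0
The second differences are constant (12) and nonzero, while all higher differences vanish, so the minimal degree is 2.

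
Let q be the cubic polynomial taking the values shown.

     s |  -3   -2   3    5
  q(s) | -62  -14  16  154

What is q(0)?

Write q(s) = as^3 + bs^2 + cs + d. Substituting each data point gives a linear system:
  -27a + 9b - 3c + d = -62
  -8a + 4b - 2c + d = -14
  27a + 9b + 3c + d = 16
  125a + 25b + 5c + d = 154
Solving the system yields a = 2, b = -3, c = -5, d = 4.
So q(s) = 2s^3 - 3s^2 - 5s + 4.
Then q(0) = 4.

4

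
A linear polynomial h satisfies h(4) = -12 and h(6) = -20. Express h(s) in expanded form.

Write h(s) = as + b. Substituting each data point gives a linear system:
  4a + b = -12
  6a + b = -20
Solving the system yields a = -4, b = 4.
So h(s) = -4s + 4.
Check: h(6) = -20. ✓

h(s) = -4s + 4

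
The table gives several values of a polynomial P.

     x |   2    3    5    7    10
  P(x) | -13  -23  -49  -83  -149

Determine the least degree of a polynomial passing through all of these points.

Divided differences on the nodes 2, 3, 5, 7, 10:
  order 0: -13  -23  -49  -83  -149
  order 1: -10  -13  -17  -22
  order 2: -1  -1  -1
  order 3: 0  0
  order 4: 0
The order-2 divided differences are all -1 (nonzero) and every higher order vanishes, so the data lies on a polynomial of degree exactly 2.

2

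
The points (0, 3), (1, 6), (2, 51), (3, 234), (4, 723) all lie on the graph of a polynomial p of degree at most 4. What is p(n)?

Write p(n) = an^4 + bn^3 + cn^2 + dn + e. Substituting each data point gives a linear system:
  e = 3
  a + b + c + d + e = 6
  16a + 8b + 4c + 2d + e = 51
  81a + 27b + 9c + 3d + e = 234
  256a + 64b + 16c + 4d + e = 723
Solving the system yields a = 3, b = -2, c = 6, d = -4, e = 3.
So p(n) = 3n^4 - 2n^3 + 6n^2 - 4n + 3.
Check: p(3) = 234. ✓

p(n) = 3n^4 - 2n^3 + 6n^2 - 4n + 3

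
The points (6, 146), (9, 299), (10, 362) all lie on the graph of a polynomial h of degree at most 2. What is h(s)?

h(s) = 3s^2 + 6s + 2

Using the Lagrange interpolation formula with nodes 6, 9, 10:
  L_0(s) = (s - 9)(s - 10) / 12
  L_1(s) = (s - 6)(s - 10) / -3
  L_2(s) = (s - 6)(s - 9) / 4
Then h(s) = 146·L_0(s) + 299·L_1(s) + 362·L_2(s).
Expanding and collecting terms gives h(s) = 3s² + 6s + 2.
Check: h(10) = 362. ✓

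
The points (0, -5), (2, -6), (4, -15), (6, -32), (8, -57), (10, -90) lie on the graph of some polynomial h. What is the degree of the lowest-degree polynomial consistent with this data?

2

Forward differences of the values at n = 0, 2, 4, 6, 8, 10:
  h  : -5  -6  -15  -32  -57  -90
  Δ  : -1  -9  -17  -25  -33
  Δ^2: -8  -8  -8  -8
  Δ^3: 0  0  0
  Δ^4: 0  0
  Δ^5: 0
The second differences are constant (-8) and nonzero, while all higher differences vanish, so the minimal degree is 2.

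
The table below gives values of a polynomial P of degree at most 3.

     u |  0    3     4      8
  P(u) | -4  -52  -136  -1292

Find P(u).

P(u) = -3u^3 + 4u^2 - u - 4

Write P(u) = au^3 + bu^2 + cu + d. Substituting each data point gives a linear system:
  d = -4
  27a + 9b + 3c + d = -52
  64a + 16b + 4c + d = -136
  512a + 64b + 8c + d = -1292
Solving the system yields a = -3, b = 4, c = -1, d = -4.
So P(u) = -3u³ + 4u² - u - 4.
Check: P(4) = -136. ✓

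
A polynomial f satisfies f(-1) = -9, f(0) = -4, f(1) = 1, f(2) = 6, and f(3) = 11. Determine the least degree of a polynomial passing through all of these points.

Forward differences of the values at t = -1, 0, 1, 2, 3:
  f  : -9  -4  1  6  11
  Δ  : 5  5  5  5
  Δ^2: 0  0  0
  Δ^3: 0  0
  Δ^4: 0
The first differences are constant (5) and nonzero, while all higher differences vanish, so the minimal degree is 1.

1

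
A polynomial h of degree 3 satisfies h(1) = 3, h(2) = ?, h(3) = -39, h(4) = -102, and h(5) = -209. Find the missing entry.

The 4 known points determine the degree-3 polynomial uniquely.
Write h(t) = at^3 + bt^2 + ct + d. Substituting each data point gives a linear system:
  a + b + c + d = 3
  27a + 9b + 3c + d = -39
  64a + 16b + 4c + d = -102
  125a + 25b + 5c + d = -209
Solving the system yields a = -2, b = 2, c = -3, d = 6.
So h(t) = -2t³ + 2t² - 3t + 6.
Then h(2) = -8.

-8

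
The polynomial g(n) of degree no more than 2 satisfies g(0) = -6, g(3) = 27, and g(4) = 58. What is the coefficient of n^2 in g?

5

Write g(n) = an^2 + bn + c. Substituting each data point gives a linear system:
  c = -6
  9a + 3b + c = 27
  16a + 4b + c = 58
Solving the system yields a = 5, b = -4, c = -6.
So g(n) = 5n^2 - 4n - 6.
The leading coefficient is 5.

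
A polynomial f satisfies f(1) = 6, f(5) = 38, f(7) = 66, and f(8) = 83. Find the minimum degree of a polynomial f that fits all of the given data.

Divided differences on the nodes 1, 5, 7, 8:
  order 0: 6  38  66  83
  order 1: 8  14  17
  order 2: 1  1
  order 3: 0
The order-2 divided differences are all 1 (nonzero) and every higher order vanishes, so the data lies on a polynomial of degree exactly 2.

2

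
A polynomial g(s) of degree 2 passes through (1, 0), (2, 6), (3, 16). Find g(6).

Write g(s) = as^2 + bs + c. Substituting each data point gives a linear system:
  a + b + c = 0
  4a + 2b + c = 6
  9a + 3b + c = 16
Solving the system yields a = 2, b = 0, c = -2.
So g(s) = 2s² - 2.
Then g(6) = 70.

70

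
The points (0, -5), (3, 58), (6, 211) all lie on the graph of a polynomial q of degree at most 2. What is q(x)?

Write q(x) = ax^2 + bx + c. Substituting each data point gives a linear system:
  c = -5
  9a + 3b + c = 58
  36a + 6b + c = 211
Solving the system yields a = 5, b = 6, c = -5.
So q(x) = 5x^2 + 6x - 5.
Check: q(6) = 211. ✓

q(x) = 5x^2 + 6x - 5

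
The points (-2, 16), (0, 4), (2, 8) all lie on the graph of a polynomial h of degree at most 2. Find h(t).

Write h(t) = at^2 + bt + c. Substituting each data point gives a linear system:
  4a - 2b + c = 16
  c = 4
  4a + 2b + c = 8
Solving the system yields a = 2, b = -2, c = 4.
So h(t) = 2t^2 - 2t + 4.
Check: h(2) = 8. ✓

h(t) = 2t^2 - 2t + 4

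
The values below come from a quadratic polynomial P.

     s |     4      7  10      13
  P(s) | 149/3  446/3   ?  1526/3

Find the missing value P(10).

905/3

On equispaced nodes a degree-2 polynomial has vanishing third forward difference, so
  - P(4) + 3·P(7) - 3·P(10) + P(13) = 0.
Substituting the known values and solving for P(10):
  -3·P(10) = -905
  P(10) = 905/3.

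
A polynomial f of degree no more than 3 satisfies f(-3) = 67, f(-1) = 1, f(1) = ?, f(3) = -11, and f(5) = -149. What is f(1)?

7

The 4 known points determine the degree-3 polynomial uniquely.
Write f(t) = at^3 + bt^2 + ct + d. Substituting each data point gives a linear system:
  -27a + 9b - 3c + d = 67
  -a + b - c + d = 1
  27a + 9b + 3c + d = -11
  125a + 25b + 5c + d = -149
Solving the system yields a = -2, b = 3, c = 5, d = 1.
So f(t) = -2t³ + 3t² + 5t + 1.
Then f(1) = 7.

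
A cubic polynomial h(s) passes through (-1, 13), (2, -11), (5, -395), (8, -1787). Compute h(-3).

Using the Lagrange interpolation formula with nodes -1, 2, 5, 8:
  L_0(s) = (s - 2)(s - 5)(s - 8) / -162
  L_1(s) = (s + 1)(s - 5)(s - 8) / 54
  L_2(s) = (s + 1)(s - 2)(s - 8) / -54
  L_3(s) = (s + 1)(s - 2)(s - 5) / 162
Then h(s) = 13·L_0(s) - 11·L_1(s) - 395·L_2(s) - 1787·L_3(s).
Expanding and collecting terms gives h(s) = -4s^3 + 4s^2 + 5.
Evaluating at s = -3: h(-3) = 149.

149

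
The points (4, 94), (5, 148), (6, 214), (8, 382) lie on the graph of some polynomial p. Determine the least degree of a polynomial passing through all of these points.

Divided differences on the nodes 4, 5, 6, 8:
  order 0: 94  148  214  382
  order 1: 54  66  84
  order 2: 6  6
  order 3: 0
The order-2 divided differences are all 6 (nonzero) and every higher order vanishes, so the data lies on a polynomial of degree exactly 2.

2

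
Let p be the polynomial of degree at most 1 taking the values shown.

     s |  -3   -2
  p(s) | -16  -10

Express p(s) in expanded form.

p(s) = 6s + 2

Write p(s) = as + b. Substituting each data point gives a linear system:
  -3a + b = -16
  -2a + b = -10
Solving the system yields a = 6, b = 2.
So p(s) = 6s + 2.
Check: p(-2) = -10. ✓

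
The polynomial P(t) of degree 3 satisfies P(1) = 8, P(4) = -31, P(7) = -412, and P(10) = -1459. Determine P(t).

P(t) = -2t^3 + 5t^2 + 4t + 1

Write P(t) = at^3 + bt^2 + ct + d. Substituting each data point gives a linear system:
  a + b + c + d = 8
  64a + 16b + 4c + d = -31
  343a + 49b + 7c + d = -412
  1000a + 100b + 10c + d = -1459
Solving the system yields a = -2, b = 5, c = 4, d = 1.
So P(t) = -2t^3 + 5t^2 + 4t + 1.
Check: P(4) = -31. ✓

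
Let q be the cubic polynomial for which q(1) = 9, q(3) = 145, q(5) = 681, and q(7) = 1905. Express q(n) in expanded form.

Using the Lagrange interpolation formula with nodes 1, 3, 5, 7:
  L_0(n) = (n - 3)(n - 5)(n - 7) / -48
  L_1(n) = (n - 1)(n - 5)(n - 7) / 16
  L_2(n) = (n - 1)(n - 3)(n - 7) / -16
  L_3(n) = (n - 1)(n - 3)(n - 5) / 48
Then q(n) = 9·L_0(n) + 145·L_1(n) + 681·L_2(n) + 1905·L_3(n).
Expanding and collecting terms gives q(n) = 6n^3 - 4n^2 + 6n + 1.
Check: q(1) = 9. ✓

q(n) = 6n^3 - 4n^2 + 6n + 1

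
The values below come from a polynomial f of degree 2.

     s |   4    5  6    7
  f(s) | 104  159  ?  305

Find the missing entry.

The 3 known points determine the degree-2 polynomial uniquely.
Write f(s) = as^2 + bs + c. Substituting each data point gives a linear system:
  16a + 4b + c = 104
  25a + 5b + c = 159
  49a + 7b + c = 305
Solving the system yields a = 6, b = 1, c = 4.
So f(s) = 6s² + s + 4.
Then f(6) = 226.

226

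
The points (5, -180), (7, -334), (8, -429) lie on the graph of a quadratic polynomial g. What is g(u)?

g(u) = -6u^2 - 5u - 5

Write g(u) = au^2 + bu + c. Substituting each data point gives a linear system:
  25a + 5b + c = -180
  49a + 7b + c = -334
  64a + 8b + c = -429
Solving the system yields a = -6, b = -5, c = -5.
So g(u) = -6u^2 - 5u - 5.
Check: g(8) = -429. ✓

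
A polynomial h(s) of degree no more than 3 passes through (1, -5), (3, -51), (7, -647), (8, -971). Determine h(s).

h(s) = -2s^3 + s^2 - s - 3

Write h(s) = as^3 + bs^2 + cs + d. Substituting each data point gives a linear system:
  a + b + c + d = -5
  27a + 9b + 3c + d = -51
  343a + 49b + 7c + d = -647
  512a + 64b + 8c + d = -971
Solving the system yields a = -2, b = 1, c = -1, d = -3.
So h(s) = -2s³ + s² - s - 3.
Check: h(8) = -971. ✓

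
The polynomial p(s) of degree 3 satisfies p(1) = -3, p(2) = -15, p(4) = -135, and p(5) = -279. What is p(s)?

Write p(s) = as^3 + bs^2 + cs + d. Substituting each data point gives a linear system:
  a + b + c + d = -3
  8a + 4b + 2c + d = -15
  64a + 16b + 4c + d = -135
  125a + 25b + 5c + d = -279
Solving the system yields a = -3, b = 5, c = -6, d = 1.
So p(s) = -3s^3 + 5s^2 - 6s + 1.
Check: p(2) = -15. ✓

p(s) = -3s^3 + 5s^2 - 6s + 1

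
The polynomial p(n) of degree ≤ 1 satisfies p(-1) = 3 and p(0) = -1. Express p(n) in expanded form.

p(n) = -4n - 1

Using the Lagrange interpolation formula with nodes -1, 0:
  L_0(n) = n / -1
  L_1(n) = (n + 1) / 1
Then p(n) = 3·L_0(n) - 1·L_1(n).
Expanding and collecting terms gives p(n) = -4n - 1.
Check: p(-1) = 3. ✓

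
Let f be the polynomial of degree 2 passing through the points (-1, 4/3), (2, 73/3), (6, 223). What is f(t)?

Using the Lagrange interpolation formula with nodes -1, 2, 6:
  L_0(t) = (t - 2)(t - 6) / 21
  L_1(t) = (t + 1)(t - 6) / -12
  L_2(t) = (t + 1)(t - 2) / 28
Then f(t) = 4/3·L_0(t) + 73/3·L_1(t) + 223·L_2(t).
Expanding and collecting terms gives f(t) = 6t² + (5/3)t - 3.
Check: f(6) = 223. ✓

f(t) = 6t^2 + (5/3)t - 3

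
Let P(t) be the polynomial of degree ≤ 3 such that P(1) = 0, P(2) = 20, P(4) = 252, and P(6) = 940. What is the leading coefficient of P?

5

Write P(t) = at^3 + bt^2 + ct + d. Substituting each data point gives a linear system:
  a + b + c + d = 0
  8a + 4b + 2c + d = 20
  64a + 16b + 4c + d = 252
  216a + 36b + 6c + d = 940
Solving the system yields a = 5, b = -3, c = -6, d = 4.
So P(t) = 5t^3 - 3t^2 - 6t + 4.
The leading coefficient is 5.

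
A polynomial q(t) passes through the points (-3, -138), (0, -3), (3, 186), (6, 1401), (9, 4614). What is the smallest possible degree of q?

Forward differences of the values at t = -3, 0, 3, 6, 9:
  q  : -138  -3  186  1401  4614
  Δ  : 135  189  1215  3213
  Δ^2: 54  1026  1998
  Δ^3: 972  972
  Δ^4: 0
The third differences are constant (972) and nonzero, while all higher differences vanish, so the minimal degree is 3.

3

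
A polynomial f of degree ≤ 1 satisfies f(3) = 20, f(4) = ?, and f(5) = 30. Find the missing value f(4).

25

The 2 known points determine the degree-1 polynomial uniquely.
Write f(x) = ax + b. Substituting each data point gives a linear system:
  3a + b = 20
  5a + b = 30
Solving the system yields a = 5, b = 5.
So f(x) = 5x + 5.
Then f(4) = 25.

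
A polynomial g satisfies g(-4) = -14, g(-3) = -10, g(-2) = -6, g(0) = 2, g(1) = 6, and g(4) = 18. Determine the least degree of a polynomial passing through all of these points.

1

Divided differences on the nodes -4, -3, -2, 0, 1, 4:
  order 0: -14  -10  -6  2  6  18
  order 1: 4  4  4  4  4
  order 2: 0  0  0  0
  order 3: 0  0  0
  order 4: 0  0
  order 5: 0
The order-1 divided differences are all 4 (nonzero) and every higher order vanishes, so the data lies on a polynomial of degree exactly 1.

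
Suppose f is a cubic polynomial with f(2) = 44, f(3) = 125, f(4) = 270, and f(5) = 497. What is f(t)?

Using the Lagrange interpolation formula with nodes 2, 3, 4, 5:
  L_0(t) = (t - 3)(t - 4)(t - 5) / -6
  L_1(t) = (t - 2)(t - 4)(t - 5) / 2
  L_2(t) = (t - 2)(t - 3)(t - 5) / -2
  L_3(t) = (t - 2)(t - 3)(t - 4) / 6
Then f(t) = 44·L_0(t) + 125·L_1(t) + 270·L_2(t) + 497·L_3(t).
Expanding and collecting terms gives f(t) = 3t³ + 5t² - t + 2.
Check: f(2) = 44. ✓

f(t) = 3t^3 + 5t^2 - t + 2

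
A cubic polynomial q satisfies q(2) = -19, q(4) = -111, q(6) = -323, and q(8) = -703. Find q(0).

1

Forward differences of the values at n = 2, 4, 6, 8:
  q  : -19  -111  -323  -703
  Δ  : -92  -212  -380
  Δ^2: -120  -168
  Δ^3: -48
The third differences are constant, confirming degree 3.
Interpolating (Newton forward form) and evaluating at n = 0 gives q(0) = 1.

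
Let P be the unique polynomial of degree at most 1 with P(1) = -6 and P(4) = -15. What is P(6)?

-21

Write P(x) = ax + b. Substituting each data point gives a linear system:
  a + b = -6
  4a + b = -15
Solving the system yields a = -3, b = -3.
So P(x) = -3x - 3.
Then P(6) = -21.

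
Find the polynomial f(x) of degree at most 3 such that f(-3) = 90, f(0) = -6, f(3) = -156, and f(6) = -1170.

f(x) = -5x^3 - 3x^2 + 4x - 6

Write f(x) = ax^3 + bx^2 + cx + d. Substituting each data point gives a linear system:
  -27a + 9b - 3c + d = 90
  d = -6
  27a + 9b + 3c + d = -156
  216a + 36b + 6c + d = -1170
Solving the system yields a = -5, b = -3, c = 4, d = -6.
So f(x) = -5x³ - 3x² + 4x - 6.
Check: f(3) = -156. ✓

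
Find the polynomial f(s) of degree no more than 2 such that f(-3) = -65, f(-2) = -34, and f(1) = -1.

Write f(s) = as^2 + bs + c. Substituting each data point gives a linear system:
  9a - 3b + c = -65
  4a - 2b + c = -34
  a + b + c = -1
Solving the system yields a = -5, b = 6, c = -2.
So f(s) = -5s² + 6s - 2.
Check: f(-2) = -34. ✓

f(s) = -5s^2 + 6s - 2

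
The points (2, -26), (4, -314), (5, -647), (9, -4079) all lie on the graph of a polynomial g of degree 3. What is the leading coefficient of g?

Write g(s) = as^3 + bs^2 + cs + d. Substituting each data point gives a linear system:
  8a + 4b + 2c + d = -26
  64a + 16b + 4c + d = -314
  125a + 25b + 5c + d = -647
  729a + 81b + 9c + d = -4079
Solving the system yields a = -6, b = 3, c = 6, d = -2.
So g(s) = -6s^3 + 3s^2 + 6s - 2.
The leading coefficient is -6.

-6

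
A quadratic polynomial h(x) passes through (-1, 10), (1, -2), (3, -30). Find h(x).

h(x) = -2x^2 - 6x + 6

Write h(x) = ax^2 + bx + c. Substituting each data point gives a linear system:
  a - b + c = 10
  a + b + c = -2
  9a + 3b + c = -30
Solving the system yields a = -2, b = -6, c = 6.
So h(x) = -2x^2 - 6x + 6.
Check: h(-1) = 10. ✓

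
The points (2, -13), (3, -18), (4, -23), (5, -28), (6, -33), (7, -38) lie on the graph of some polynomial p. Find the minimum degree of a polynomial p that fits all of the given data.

Forward differences of the values at t = 2, 3, 4, 5, 6, 7:
  p  : -13  -18  -23  -28  -33  -38
  Δ  : -5  -5  -5  -5  -5
  Δ^2: 0  0  0  0
  Δ^3: 0  0  0
  Δ^4: 0  0
  Δ^5: 0
The first differences are constant (-5) and nonzero, while all higher differences vanish, so the minimal degree is 1.

1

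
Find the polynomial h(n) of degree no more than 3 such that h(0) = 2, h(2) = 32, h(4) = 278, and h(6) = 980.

h(n) = 5n^3 - 3n^2 + n + 2

Using the Lagrange interpolation formula with nodes 0, 2, 4, 6:
  L_0(n) = (n - 2)(n - 4)(n - 6) / -48
  L_1(n) = n(n - 4)(n - 6) / 16
  L_2(n) = n(n - 2)(n - 6) / -16
  L_3(n) = n(n - 2)(n - 4) / 48
Then h(n) = 2·L_0(n) + 32·L_1(n) + 278·L_2(n) + 980·L_3(n).
Expanding and collecting terms gives h(n) = 5n³ - 3n² + n + 2.
Check: h(0) = 2. ✓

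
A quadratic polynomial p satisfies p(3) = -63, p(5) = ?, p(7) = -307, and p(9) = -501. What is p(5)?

The 3 known points determine the degree-2 polynomial uniquely.
Write p(t) = at^2 + bt + c. Substituting each data point gives a linear system:
  9a + 3b + c = -63
  49a + 7b + c = -307
  81a + 9b + c = -501
Solving the system yields a = -6, b = -1, c = -6.
So p(t) = -6t² - t - 6.
Then p(5) = -161.

-161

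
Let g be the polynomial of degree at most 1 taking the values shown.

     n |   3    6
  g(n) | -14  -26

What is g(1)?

-6

Using the Lagrange interpolation formula with nodes 3, 6:
  L_0(n) = (n - 6) / -3
  L_1(n) = (n - 3) / 3
Then g(n) = -14·L_0(n) - 26·L_1(n).
Expanding and collecting terms gives g(n) = -4n - 2.
Evaluating at n = 1: g(1) = -6.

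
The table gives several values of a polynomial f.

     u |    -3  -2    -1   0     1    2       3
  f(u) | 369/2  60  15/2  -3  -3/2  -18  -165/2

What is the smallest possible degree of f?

3

Forward differences of the values at u = -3, -2, -1, 0, 1, 2, 3:
  f  : 369/2  60  15/2  -3  -3/2  -18  -165/2
  Δ  : -249/2  -105/2  -21/2  3/2  -33/2  -129/2
  Δ^2: 72  42  12  -18  -48
  Δ^3: -30  -30  -30  -30
  Δ^4: 0  0  0
  Δ^5: 0  0
  Δ^6: 0
The third differences are constant (-30) and nonzero, while all higher differences vanish, so the minimal degree is 3.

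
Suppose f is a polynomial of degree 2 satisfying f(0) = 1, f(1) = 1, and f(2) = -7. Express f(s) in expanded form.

f(s) = -4s^2 + 4s + 1

Write f(s) = as^2 + bs + c. Substituting each data point gives a linear system:
  c = 1
  a + b + c = 1
  4a + 2b + c = -7
Solving the system yields a = -4, b = 4, c = 1.
So f(s) = -4s² + 4s + 1.
Check: f(1) = 1. ✓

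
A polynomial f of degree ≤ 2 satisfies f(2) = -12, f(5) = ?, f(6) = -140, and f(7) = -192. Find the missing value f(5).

-96

The 3 known points determine the degree-2 polynomial uniquely.
Write f(t) = at^2 + bt + c. Substituting each data point gives a linear system:
  4a + 2b + c = -12
  36a + 6b + c = -140
  49a + 7b + c = -192
Solving the system yields a = -4, b = 0, c = 4.
So f(t) = -4t^2 + 4.
Then f(5) = -96.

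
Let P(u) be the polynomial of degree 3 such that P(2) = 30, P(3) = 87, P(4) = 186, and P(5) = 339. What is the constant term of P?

-6

Write P(u) = au^3 + bu^2 + cu + d. Substituting each data point gives a linear system:
  8a + 4b + 2c + d = 30
  27a + 9b + 3c + d = 87
  64a + 16b + 4c + d = 186
  125a + 25b + 5c + d = 339
Solving the system yields a = 2, b = 3, c = 4, d = -6.
So P(u) = 2u³ + 3u² + 4u - 6.
The constant term is -6.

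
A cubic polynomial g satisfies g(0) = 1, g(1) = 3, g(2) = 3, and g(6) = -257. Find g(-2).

39

Using the Lagrange interpolation formula with nodes 0, 1, 2, 6:
  L_0(s) = (s - 1)(s - 2)(s - 6) / -12
  L_1(s) = s(s - 2)(s - 6) / 5
  L_2(s) = s(s - 1)(s - 6) / -8
  L_3(s) = s(s - 1)(s - 2) / 120
Then g(s) = 1·L_0(s) + 3·L_1(s) + 3·L_2(s) - 257·L_3(s).
Expanding and collecting terms gives g(s) = -2s³ + 5s² - s + 1.
Evaluating at s = -2: g(-2) = 39.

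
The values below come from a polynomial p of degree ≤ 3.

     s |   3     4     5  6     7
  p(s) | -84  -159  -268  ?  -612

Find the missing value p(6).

On equispaced nodes a degree-3 polynomial has vanishing fourth forward difference, so
  p(3) - 4·p(4) + 6·p(5) - 4·p(6) + p(7) = 0.
Substituting the known values and solving for p(6):
  -4·p(6) = 1668
  p(6) = -417.

-417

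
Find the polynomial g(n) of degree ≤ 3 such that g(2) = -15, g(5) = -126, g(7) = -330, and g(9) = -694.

Write g(n) = an^3 + bn^2 + cn + d. Substituting each data point gives a linear system:
  8a + 4b + 2c + d = -15
  125a + 25b + 5c + d = -126
  343a + 49b + 7c + d = -330
  729a + 81b + 9c + d = -694
Solving the system yields a = -1, b = 1, c = -5, d = -1.
So g(n) = -n^3 + n^2 - 5n - 1.
Check: g(7) = -330. ✓

g(n) = -n^3 + n^2 - 5n - 1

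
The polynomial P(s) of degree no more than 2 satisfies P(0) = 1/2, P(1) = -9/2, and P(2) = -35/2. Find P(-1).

-5/2

Forward differences of the values at s = 0, 1, 2:
  P  : 1/2  -9/2  -35/2
  Δ  : -5  -13
  Δ^2: -8
The second differences are constant, confirming degree 2.
Interpolating (Newton forward form) and evaluating at s = -1 gives P(-1) = -5/2.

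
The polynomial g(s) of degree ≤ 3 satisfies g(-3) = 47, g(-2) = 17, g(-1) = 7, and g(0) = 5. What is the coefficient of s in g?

-2

Write g(s) = as^3 + bs^2 + cs + d. Substituting each data point gives a linear system:
  -27a + 9b - 3c + d = 47
  -8a + 4b - 2c + d = 17
  -a + b - c + d = 7
  d = 5
Solving the system yields a = -2, b = -2, c = -2, d = 5.
So g(s) = -2s^3 - 2s^2 - 2s + 5.
The coefficient of s is -2.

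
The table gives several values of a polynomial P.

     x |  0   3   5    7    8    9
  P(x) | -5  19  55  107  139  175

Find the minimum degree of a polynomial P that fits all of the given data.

2

Divided differences on the nodes 0, 3, 5, 7, 8, 9:
  order 0: -5  19  55  107  139  175
  order 1: 8  18  26  32  36
  order 2: 2  2  2  2
  order 3: 0  0  0
  order 4: 0  0
  order 5: 0
The order-2 divided differences are all 2 (nonzero) and every higher order vanishes, so the data lies on a polynomial of degree exactly 2.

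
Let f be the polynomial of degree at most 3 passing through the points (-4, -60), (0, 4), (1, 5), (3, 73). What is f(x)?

Using the Lagrange interpolation formula with nodes -4, 0, 1, 3:
  L_0(x) = x(x - 1)(x - 3) / -140
  L_1(x) = (x + 4)(x - 1)(x - 3) / 12
  L_2(x) = (x + 4)x(x - 3) / -10
  L_3(x) = (x + 4)x(x - 1) / 42
Then f(x) = -60·L_0(x) + 4·L_1(x) + 5·L_2(x) + 73·L_3(x).
Expanding and collecting terms gives f(x) = 2x^3 + 3x^2 - 4x + 4.
Check: f(-4) = -60. ✓

f(x) = 2x^3 + 3x^2 - 4x + 4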